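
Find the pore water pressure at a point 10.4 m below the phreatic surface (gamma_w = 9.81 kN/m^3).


Using u = gamma_w * h_w
u = 9.81 * 10.4
u = 102.02 kPa


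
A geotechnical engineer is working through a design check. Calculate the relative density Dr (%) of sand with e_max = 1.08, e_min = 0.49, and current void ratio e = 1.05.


Result: 5.08 %

Derivation:
Using Dr = (e_max - e) / (e_max - e_min) * 100
e_max - e = 1.08 - 1.05 = 0.03
e_max - e_min = 1.08 - 0.49 = 0.59
Dr = 0.03 / 0.59 * 100
Dr = 5.08 %


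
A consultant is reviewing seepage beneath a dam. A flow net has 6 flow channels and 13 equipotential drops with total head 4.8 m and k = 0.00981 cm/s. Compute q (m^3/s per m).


Convert k to m/s for unit consistency with H:
k = 0.00981 cm/s = 0.00981 / 100 m/s = 9.81e-05 m/s
Using q = k * H * Nf / Nd
Nf / Nd = 6 / 13 = 0.4615
q = 9.81e-05 * 4.8 * 0.4615
q = 0.0002173 m^3/s per m


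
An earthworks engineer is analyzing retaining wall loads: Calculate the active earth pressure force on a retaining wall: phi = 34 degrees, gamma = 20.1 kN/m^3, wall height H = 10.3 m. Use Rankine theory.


Compute active earth pressure coefficient:
Ka = tan^2(45 - phi/2) = tan^2(28.0) = 0.282715
Compute active force:
Pa = 0.5 * Ka * gamma * H^2
Pa = 0.5 * 0.282715 * 20.1 * 10.3^2
Pa = 301.43 kN/m


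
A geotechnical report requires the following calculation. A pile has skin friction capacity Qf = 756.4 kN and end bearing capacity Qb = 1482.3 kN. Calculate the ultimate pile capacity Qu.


Using Qu = Qf + Qb
Qu = 756.4 + 1482.3
Qu = 2238.7 kN


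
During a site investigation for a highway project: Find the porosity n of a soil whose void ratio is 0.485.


Using the relation n = e / (1 + e)
n = 0.485 / (1 + 0.485)
n = 0.485 / 1.485
n = 0.3266


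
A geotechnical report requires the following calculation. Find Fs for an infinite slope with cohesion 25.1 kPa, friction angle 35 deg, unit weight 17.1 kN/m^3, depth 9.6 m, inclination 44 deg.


Result: 1.031

Derivation:
Using Fs = c / (gamma*H*sin(beta)*cos(beta)) + tan(phi)/tan(beta)
Cohesion contribution = 25.1 / (17.1*9.6*sin(44)*cos(44))
Cohesion contribution = 0.305986
Friction contribution = tan(35)/tan(44) = 0.725086
Fs = 0.305986 + 0.725086
Fs = 1.031


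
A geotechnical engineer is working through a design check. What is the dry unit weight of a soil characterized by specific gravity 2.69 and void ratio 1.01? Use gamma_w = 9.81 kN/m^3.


Using gamma_d = Gs * gamma_w / (1 + e)
gamma_d = 2.69 * 9.81 / (1 + 1.01)
gamma_d = 2.69 * 9.81 / 2.01
gamma_d = 13.129 kN/m^3


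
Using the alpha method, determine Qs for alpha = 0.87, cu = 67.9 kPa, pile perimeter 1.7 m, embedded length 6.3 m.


Using Qs = alpha * cu * perimeter * L
Qs = 0.87 * 67.9 * 1.7 * 6.3
Qs = 632.67 kN


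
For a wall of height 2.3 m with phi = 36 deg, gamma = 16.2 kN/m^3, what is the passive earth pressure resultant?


Result: 165.05 kN/m

Derivation:
Compute passive earth pressure coefficient:
Kp = tan^2(45 + phi/2) = tan^2(63.0) = 3.85184
Compute passive force:
Pp = 0.5 * Kp * gamma * H^2
Pp = 0.5 * 3.85184 * 16.2 * 2.3^2
Pp = 165.05 kN/m


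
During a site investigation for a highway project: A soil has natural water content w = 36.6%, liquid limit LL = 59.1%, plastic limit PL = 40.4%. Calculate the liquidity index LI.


Result: -0.203

Derivation:
First compute the plasticity index:
PI = LL - PL = 59.1 - 40.4 = 18.7
Then compute the liquidity index:
LI = (w - PL) / PI
LI = (36.6 - 40.4) / 18.7
LI = -0.203


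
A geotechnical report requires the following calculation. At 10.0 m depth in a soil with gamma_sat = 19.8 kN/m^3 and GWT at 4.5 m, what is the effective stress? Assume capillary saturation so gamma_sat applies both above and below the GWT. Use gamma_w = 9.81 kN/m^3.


Total stress = gamma_sat * depth
sigma = 19.8 * 10.0 = 198.0 kPa
Pore water pressure u = gamma_w * (depth - d_wt)
u = 9.81 * (10.0 - 4.5) = 53.955 kPa
Effective stress = sigma - u
sigma' = 198.0 - 53.955 = 144.05 kPa


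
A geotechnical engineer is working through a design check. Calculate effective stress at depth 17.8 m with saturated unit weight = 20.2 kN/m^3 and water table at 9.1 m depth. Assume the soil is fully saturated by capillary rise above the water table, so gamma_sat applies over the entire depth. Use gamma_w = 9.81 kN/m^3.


Total stress = gamma_sat * depth
sigma = 20.2 * 17.8 = 359.56 kPa
Pore water pressure u = gamma_w * (depth - d_wt)
u = 9.81 * (17.8 - 9.1) = 85.347 kPa
Effective stress = sigma - u
sigma' = 359.56 - 85.347 = 274.21 kPa


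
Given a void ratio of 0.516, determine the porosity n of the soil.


Result: 0.3404

Derivation:
Using the relation n = e / (1 + e)
n = 0.516 / (1 + 0.516)
n = 0.516 / 1.516
n = 0.3404


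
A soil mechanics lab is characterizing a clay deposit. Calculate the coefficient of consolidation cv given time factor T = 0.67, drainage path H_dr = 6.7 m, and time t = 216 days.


Result: 0.13924 m^2/day

Derivation:
Using cv = T * H_dr^2 / t
H_dr^2 = 6.7^2 = 44.89
cv = 0.67 * 44.89 / 216
cv = 0.13924 m^2/day


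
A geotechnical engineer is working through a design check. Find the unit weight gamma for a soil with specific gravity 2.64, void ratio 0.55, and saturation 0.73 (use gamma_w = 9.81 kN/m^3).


Result: 19.25 kN/m^3

Derivation:
Using gamma = gamma_w * (Gs + S*e) / (1 + e)
Numerator: Gs + S*e = 2.64 + 0.73*0.55 = 3.0415
Denominator: 1 + e = 1 + 0.55 = 1.55
gamma = 9.81 * 3.0415 / 1.55
gamma = 19.25 kN/m^3


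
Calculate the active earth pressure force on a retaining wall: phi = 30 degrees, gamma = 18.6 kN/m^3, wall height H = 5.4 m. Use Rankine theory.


Compute active earth pressure coefficient:
Ka = tan^2(45 - phi/2) = tan^2(30.0) = 0.333333
Compute active force:
Pa = 0.5 * Ka * gamma * H^2
Pa = 0.5 * 0.333333 * 18.6 * 5.4^2
Pa = 90.4 kN/m


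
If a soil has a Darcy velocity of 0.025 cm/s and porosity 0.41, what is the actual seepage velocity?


Using v_s = v_d / n
v_s = 0.025 / 0.41
v_s = 0.06098 cm/s


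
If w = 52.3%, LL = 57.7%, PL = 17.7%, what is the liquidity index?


Result: 0.865

Derivation:
First compute the plasticity index:
PI = LL - PL = 57.7 - 17.7 = 40.0
Then compute the liquidity index:
LI = (w - PL) / PI
LI = (52.3 - 17.7) / 40.0
LI = 0.865


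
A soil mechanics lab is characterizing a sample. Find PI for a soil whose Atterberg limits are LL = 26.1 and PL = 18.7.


Result: 7.4

Derivation:
Using PI = LL - PL
PI = 26.1 - 18.7
PI = 7.4


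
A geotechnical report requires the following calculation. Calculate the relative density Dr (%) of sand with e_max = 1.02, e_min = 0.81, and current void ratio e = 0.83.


Using Dr = (e_max - e) / (e_max - e_min) * 100
e_max - e = 1.02 - 0.83 = 0.19
e_max - e_min = 1.02 - 0.81 = 0.21
Dr = 0.19 / 0.21 * 100
Dr = 90.48 %


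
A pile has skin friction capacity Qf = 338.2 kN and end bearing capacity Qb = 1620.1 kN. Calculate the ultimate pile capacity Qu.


Using Qu = Qf + Qb
Qu = 338.2 + 1620.1
Qu = 1958.3 kN


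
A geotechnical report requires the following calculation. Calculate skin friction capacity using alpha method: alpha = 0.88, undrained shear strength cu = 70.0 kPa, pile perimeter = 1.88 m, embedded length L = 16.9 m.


Result: 1957.16 kN

Derivation:
Using Qs = alpha * cu * perimeter * L
Qs = 0.88 * 70.0 * 1.88 * 16.9
Qs = 1957.16 kN


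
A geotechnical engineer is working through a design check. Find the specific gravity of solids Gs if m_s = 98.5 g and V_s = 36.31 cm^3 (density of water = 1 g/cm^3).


Using Gs = m_s / (V_s * rho_w)
Since rho_w = 1 g/cm^3:
Gs = 98.5 / 36.31
Gs = 2.713


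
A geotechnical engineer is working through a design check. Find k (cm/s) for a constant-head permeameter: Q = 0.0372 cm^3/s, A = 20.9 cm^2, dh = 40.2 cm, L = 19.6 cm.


Compute hydraulic gradient:
i = dh / L = 40.2 / 19.6 = 2.05102
Then apply Darcy's law:
k = Q / (A * i)
k = 0.0372 / (20.9 * 2.05102)
k = 0.0372 / 42.8663
k = 0.000868 cm/s


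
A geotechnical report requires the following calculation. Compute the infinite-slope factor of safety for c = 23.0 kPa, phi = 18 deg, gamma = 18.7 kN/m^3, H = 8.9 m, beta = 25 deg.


Result: 1.058

Derivation:
Using Fs = c / (gamma*H*sin(beta)*cos(beta)) + tan(phi)/tan(beta)
Cohesion contribution = 23.0 / (18.7*8.9*sin(25)*cos(25))
Cohesion contribution = 0.360805
Friction contribution = tan(18)/tan(25) = 0.696793
Fs = 0.360805 + 0.696793
Fs = 1.058


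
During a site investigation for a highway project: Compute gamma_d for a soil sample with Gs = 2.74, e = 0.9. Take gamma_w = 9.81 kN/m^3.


Using gamma_d = Gs * gamma_w / (1 + e)
gamma_d = 2.74 * 9.81 / (1 + 0.9)
gamma_d = 2.74 * 9.81 / 1.9
gamma_d = 14.147 kN/m^3


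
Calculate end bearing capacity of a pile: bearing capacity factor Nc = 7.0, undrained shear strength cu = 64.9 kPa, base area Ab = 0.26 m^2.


Using Qb = Nc * cu * Ab
Qb = 7.0 * 64.9 * 0.26
Qb = 118.12 kN


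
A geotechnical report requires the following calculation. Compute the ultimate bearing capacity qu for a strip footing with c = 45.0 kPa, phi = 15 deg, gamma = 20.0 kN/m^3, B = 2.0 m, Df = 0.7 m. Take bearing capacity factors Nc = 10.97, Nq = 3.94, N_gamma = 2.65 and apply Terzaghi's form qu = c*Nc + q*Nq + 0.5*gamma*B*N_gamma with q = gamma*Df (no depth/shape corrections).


Compute qu = c*Nc + gamma*Df*Nq + 0.5*gamma*B*N_gamma
Term 1: 45.0 * 10.97 = 493.65
Term 2: 20.0 * 0.7 * 3.94 = 55.16
Term 3: 0.5 * 20.0 * 2.0 * 2.65 = 53.0
qu = 493.65 + 55.16 + 53.0
qu = 601.81 kPa


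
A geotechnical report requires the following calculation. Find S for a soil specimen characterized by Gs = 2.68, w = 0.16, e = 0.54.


Using S = Gs * w / e
S = 2.68 * 0.16 / 0.54
S = 0.7941


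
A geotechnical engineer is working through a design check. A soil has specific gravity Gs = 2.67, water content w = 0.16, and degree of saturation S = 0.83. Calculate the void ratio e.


Result: 0.5147

Derivation:
Using the relation e = Gs * w / S
e = 2.67 * 0.16 / 0.83
e = 0.5147


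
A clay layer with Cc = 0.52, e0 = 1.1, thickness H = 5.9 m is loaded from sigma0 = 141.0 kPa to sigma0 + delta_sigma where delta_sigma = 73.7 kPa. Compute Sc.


Result: 0.2668 m

Derivation:
Using Sc = Cc * H / (1 + e0) * log10((sigma0 + delta_sigma) / sigma0)
Stress ratio = (141.0 + 73.7) / 141.0 = 1.5227
log10(1.5227) = 0.182613
Cc * H / (1 + e0) = 0.52 * 5.9 / (1 + 1.1) = 1.46095
Sc = 1.46095 * 0.182613
Sc = 0.2668 m


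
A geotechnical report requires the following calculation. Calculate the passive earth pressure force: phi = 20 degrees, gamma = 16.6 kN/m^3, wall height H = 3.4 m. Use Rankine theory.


Result: 195.7 kN/m

Derivation:
Compute passive earth pressure coefficient:
Kp = tan^2(45 + phi/2) = tan^2(55.0) = 2.039607
Compute passive force:
Pp = 0.5 * Kp * gamma * H^2
Pp = 0.5 * 2.039607 * 16.6 * 3.4^2
Pp = 195.7 kN/m


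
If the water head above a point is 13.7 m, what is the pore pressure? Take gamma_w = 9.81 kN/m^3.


Result: 134.4 kPa

Derivation:
Using u = gamma_w * h_w
u = 9.81 * 13.7
u = 134.4 kPa


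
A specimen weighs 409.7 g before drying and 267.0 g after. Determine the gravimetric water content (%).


Using w = (m_wet - m_dry) / m_dry * 100
m_wet - m_dry = 409.7 - 267.0 = 142.7 g
w = 142.7 / 267.0 * 100
w = 53.45 %


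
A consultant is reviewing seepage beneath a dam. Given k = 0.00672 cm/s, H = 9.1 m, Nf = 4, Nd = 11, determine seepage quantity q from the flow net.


Result: 0.0002224 m^3/s per m

Derivation:
Convert k to m/s for unit consistency with H:
k = 0.00672 cm/s = 0.00672 / 100 m/s = 6.72e-05 m/s
Using q = k * H * Nf / Nd
Nf / Nd = 4 / 11 = 0.3636
q = 6.72e-05 * 9.1 * 0.3636
q = 0.0002224 m^3/s per m


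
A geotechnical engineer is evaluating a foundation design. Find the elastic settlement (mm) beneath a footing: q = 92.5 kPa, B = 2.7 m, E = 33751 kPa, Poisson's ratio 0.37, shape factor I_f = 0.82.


Using Se = q * B * (1 - nu^2) * I_f / E
1 - nu^2 = 1 - 0.37^2 = 0.8631
Se = 92.5 * 2.7 * 0.8631 * 0.82 / 33751
Se = 0.005237 m
Convert to mm: Se = 0.005237 * 1000 = 5.237 mm


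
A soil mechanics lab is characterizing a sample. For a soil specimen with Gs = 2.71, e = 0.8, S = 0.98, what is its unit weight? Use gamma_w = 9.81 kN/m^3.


Using gamma = gamma_w * (Gs + S*e) / (1 + e)
Numerator: Gs + S*e = 2.71 + 0.98*0.8 = 3.494
Denominator: 1 + e = 1 + 0.8 = 1.8
gamma = 9.81 * 3.494 / 1.8
gamma = 19.042 kN/m^3


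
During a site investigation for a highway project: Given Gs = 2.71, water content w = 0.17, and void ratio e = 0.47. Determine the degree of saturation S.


Using S = Gs * w / e
S = 2.71 * 0.17 / 0.47
S = 0.9802


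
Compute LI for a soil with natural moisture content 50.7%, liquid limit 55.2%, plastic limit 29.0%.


First compute the plasticity index:
PI = LL - PL = 55.2 - 29.0 = 26.2
Then compute the liquidity index:
LI = (w - PL) / PI
LI = (50.7 - 29.0) / 26.2
LI = 0.828


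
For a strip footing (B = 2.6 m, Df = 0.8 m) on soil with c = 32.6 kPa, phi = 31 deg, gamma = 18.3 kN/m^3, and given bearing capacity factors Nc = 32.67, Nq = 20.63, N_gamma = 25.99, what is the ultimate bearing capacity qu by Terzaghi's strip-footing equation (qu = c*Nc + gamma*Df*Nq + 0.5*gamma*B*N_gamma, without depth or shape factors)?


Result: 1985.37 kPa

Derivation:
Compute qu = c*Nc + gamma*Df*Nq + 0.5*gamma*B*N_gamma
Term 1: 32.6 * 32.67 = 1065.042
Term 2: 18.3 * 0.8 * 20.63 = 302.0232
Term 3: 0.5 * 18.3 * 2.6 * 25.99 = 618.3021
qu = 1065.042 + 302.0232 + 618.3021
qu = 1985.37 kPa


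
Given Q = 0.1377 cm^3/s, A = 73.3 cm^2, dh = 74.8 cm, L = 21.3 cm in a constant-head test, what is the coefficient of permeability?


Compute hydraulic gradient:
i = dh / L = 74.8 / 21.3 = 3.51174
Then apply Darcy's law:
k = Q / (A * i)
k = 0.1377 / (73.3 * 3.51174)
k = 0.1377 / 257.41
k = 0.000535 cm/s


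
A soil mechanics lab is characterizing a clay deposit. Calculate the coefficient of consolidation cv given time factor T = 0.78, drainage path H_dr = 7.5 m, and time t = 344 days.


Using cv = T * H_dr^2 / t
H_dr^2 = 7.5^2 = 56.25
cv = 0.78 * 56.25 / 344
cv = 0.12754 m^2/day


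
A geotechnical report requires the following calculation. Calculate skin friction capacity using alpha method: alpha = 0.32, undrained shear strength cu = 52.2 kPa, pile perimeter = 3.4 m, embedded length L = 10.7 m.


Using Qs = alpha * cu * perimeter * L
Qs = 0.32 * 52.2 * 3.4 * 10.7
Qs = 607.69 kN


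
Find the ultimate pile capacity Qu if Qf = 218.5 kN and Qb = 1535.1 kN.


Using Qu = Qf + Qb
Qu = 218.5 + 1535.1
Qu = 1753.6 kN


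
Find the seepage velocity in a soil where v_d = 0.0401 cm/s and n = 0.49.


Using v_s = v_d / n
v_s = 0.0401 / 0.49
v_s = 0.08184 cm/s


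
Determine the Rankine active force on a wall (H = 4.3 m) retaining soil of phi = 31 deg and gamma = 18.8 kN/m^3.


Result: 55.64 kN/m

Derivation:
Compute active earth pressure coefficient:
Ka = tan^2(45 - phi/2) = tan^2(29.5) = 0.320099
Compute active force:
Pa = 0.5 * Ka * gamma * H^2
Pa = 0.5 * 0.320099 * 18.8 * 4.3^2
Pa = 55.64 kN/m


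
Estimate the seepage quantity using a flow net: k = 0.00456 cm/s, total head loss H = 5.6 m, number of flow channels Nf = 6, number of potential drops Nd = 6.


Result: 0.0002554 m^3/s per m

Derivation:
Convert k to m/s for unit consistency with H:
k = 0.00456 cm/s = 0.00456 / 100 m/s = 4.56e-05 m/s
Using q = k * H * Nf / Nd
Nf / Nd = 6 / 6 = 1.0
q = 4.56e-05 * 5.6 * 1.0
q = 0.0002554 m^3/s per m


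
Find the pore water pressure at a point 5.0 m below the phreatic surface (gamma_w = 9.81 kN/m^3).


Result: 49.05 kPa

Derivation:
Using u = gamma_w * h_w
u = 9.81 * 5.0
u = 49.05 kPa


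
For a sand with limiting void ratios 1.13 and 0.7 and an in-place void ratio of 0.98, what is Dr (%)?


Using Dr = (e_max - e) / (e_max - e_min) * 100
e_max - e = 1.13 - 0.98 = 0.15
e_max - e_min = 1.13 - 0.7 = 0.43
Dr = 0.15 / 0.43 * 100
Dr = 34.88 %


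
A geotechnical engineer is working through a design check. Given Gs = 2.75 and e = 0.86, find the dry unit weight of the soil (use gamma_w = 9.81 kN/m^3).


Result: 14.504 kN/m^3

Derivation:
Using gamma_d = Gs * gamma_w / (1 + e)
gamma_d = 2.75 * 9.81 / (1 + 0.86)
gamma_d = 2.75 * 9.81 / 1.86
gamma_d = 14.504 kN/m^3


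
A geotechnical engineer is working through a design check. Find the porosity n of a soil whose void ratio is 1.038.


Using the relation n = e / (1 + e)
n = 1.038 / (1 + 1.038)
n = 1.038 / 2.038
n = 0.5093


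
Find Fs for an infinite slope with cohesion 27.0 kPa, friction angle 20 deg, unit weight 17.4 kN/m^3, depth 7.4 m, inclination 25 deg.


Result: 1.328

Derivation:
Using Fs = c / (gamma*H*sin(beta)*cos(beta)) + tan(phi)/tan(beta)
Cohesion contribution = 27.0 / (17.4*7.4*sin(25)*cos(25))
Cohesion contribution = 0.547468
Friction contribution = tan(20)/tan(25) = 0.780537
Fs = 0.547468 + 0.780537
Fs = 1.328


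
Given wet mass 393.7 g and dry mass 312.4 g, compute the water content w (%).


Using w = (m_wet - m_dry) / m_dry * 100
m_wet - m_dry = 393.7 - 312.4 = 81.3 g
w = 81.3 / 312.4 * 100
w = 26.02 %


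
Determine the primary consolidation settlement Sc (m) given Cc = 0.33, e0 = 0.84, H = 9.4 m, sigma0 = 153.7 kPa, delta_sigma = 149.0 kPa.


Using Sc = Cc * H / (1 + e0) * log10((sigma0 + delta_sigma) / sigma0)
Stress ratio = (153.7 + 149.0) / 153.7 = 1.96942
log10(1.96942) = 0.294339
Cc * H / (1 + e0) = 0.33 * 9.4 / (1 + 0.84) = 1.68587
Sc = 1.68587 * 0.294339
Sc = 0.4962 m


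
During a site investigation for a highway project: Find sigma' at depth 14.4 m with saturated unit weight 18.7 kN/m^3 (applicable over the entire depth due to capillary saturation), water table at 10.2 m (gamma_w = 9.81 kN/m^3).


Result: 228.08 kPa

Derivation:
Total stress = gamma_sat * depth
sigma = 18.7 * 14.4 = 269.28 kPa
Pore water pressure u = gamma_w * (depth - d_wt)
u = 9.81 * (14.4 - 10.2) = 41.202 kPa
Effective stress = sigma - u
sigma' = 269.28 - 41.202 = 228.08 kPa


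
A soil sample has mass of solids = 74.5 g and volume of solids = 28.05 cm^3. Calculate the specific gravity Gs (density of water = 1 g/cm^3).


Using Gs = m_s / (V_s * rho_w)
Since rho_w = 1 g/cm^3:
Gs = 74.5 / 28.05
Gs = 2.656


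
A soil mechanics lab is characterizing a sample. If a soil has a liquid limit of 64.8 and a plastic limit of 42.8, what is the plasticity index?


Result: 22.0

Derivation:
Using PI = LL - PL
PI = 64.8 - 42.8
PI = 22.0


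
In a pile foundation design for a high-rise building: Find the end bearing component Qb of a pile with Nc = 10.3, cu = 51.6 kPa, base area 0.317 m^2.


Using Qb = Nc * cu * Ab
Qb = 10.3 * 51.6 * 0.317
Qb = 168.48 kN


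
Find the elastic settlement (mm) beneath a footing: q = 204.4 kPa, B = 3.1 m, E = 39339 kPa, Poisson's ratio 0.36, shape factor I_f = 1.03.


Result: 14.44 mm

Derivation:
Using Se = q * B * (1 - nu^2) * I_f / E
1 - nu^2 = 1 - 0.36^2 = 0.8704
Se = 204.4 * 3.1 * 0.8704 * 1.03 / 39339
Se = 0.014440 m
Convert to mm: Se = 0.014440 * 1000 = 14.44 mm


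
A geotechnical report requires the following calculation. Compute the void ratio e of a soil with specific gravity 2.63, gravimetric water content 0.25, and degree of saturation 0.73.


Result: 0.9007

Derivation:
Using the relation e = Gs * w / S
e = 2.63 * 0.25 / 0.73
e = 0.9007


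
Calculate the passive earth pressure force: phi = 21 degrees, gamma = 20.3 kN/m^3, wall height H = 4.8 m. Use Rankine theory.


Compute passive earth pressure coefficient:
Kp = tan^2(45 + phi/2) = tan^2(55.5) = 2.117051
Compute passive force:
Pp = 0.5 * Kp * gamma * H^2
Pp = 0.5 * 2.117051 * 20.3 * 4.8^2
Pp = 495.09 kN/m


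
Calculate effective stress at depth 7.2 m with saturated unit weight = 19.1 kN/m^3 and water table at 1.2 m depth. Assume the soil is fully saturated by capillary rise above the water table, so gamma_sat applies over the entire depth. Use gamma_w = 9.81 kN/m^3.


Total stress = gamma_sat * depth
sigma = 19.1 * 7.2 = 137.52 kPa
Pore water pressure u = gamma_w * (depth - d_wt)
u = 9.81 * (7.2 - 1.2) = 58.86 kPa
Effective stress = sigma - u
sigma' = 137.52 - 58.86 = 78.66 kPa


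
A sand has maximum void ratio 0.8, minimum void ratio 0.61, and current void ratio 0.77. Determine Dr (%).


Using Dr = (e_max - e) / (e_max - e_min) * 100
e_max - e = 0.8 - 0.77 = 0.03
e_max - e_min = 0.8 - 0.61 = 0.19
Dr = 0.03 / 0.19 * 100
Dr = 15.79 %


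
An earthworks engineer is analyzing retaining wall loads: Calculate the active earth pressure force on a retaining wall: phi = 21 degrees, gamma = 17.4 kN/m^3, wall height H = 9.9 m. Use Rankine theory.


Compute active earth pressure coefficient:
Ka = tan^2(45 - phi/2) = tan^2(34.5) = 0.472355
Compute active force:
Pa = 0.5 * Ka * gamma * H^2
Pa = 0.5 * 0.472355 * 17.4 * 9.9^2
Pa = 402.77 kN/m


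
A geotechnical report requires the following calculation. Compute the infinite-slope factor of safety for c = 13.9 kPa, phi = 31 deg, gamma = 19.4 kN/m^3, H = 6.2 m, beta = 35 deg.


Using Fs = c / (gamma*H*sin(beta)*cos(beta)) + tan(phi)/tan(beta)
Cohesion contribution = 13.9 / (19.4*6.2*sin(35)*cos(35))
Cohesion contribution = 0.245961
Friction contribution = tan(31)/tan(35) = 0.858118
Fs = 0.245961 + 0.858118
Fs = 1.104


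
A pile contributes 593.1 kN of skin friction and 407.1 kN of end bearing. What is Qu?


Result: 1000.2 kN

Derivation:
Using Qu = Qf + Qb
Qu = 593.1 + 407.1
Qu = 1000.2 kN


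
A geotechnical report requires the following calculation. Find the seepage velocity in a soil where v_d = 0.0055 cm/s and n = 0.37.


Using v_s = v_d / n
v_s = 0.0055 / 0.37
v_s = 0.01486 cm/s


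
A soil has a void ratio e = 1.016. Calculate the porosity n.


Result: 0.504

Derivation:
Using the relation n = e / (1 + e)
n = 1.016 / (1 + 1.016)
n = 1.016 / 2.016
n = 0.504


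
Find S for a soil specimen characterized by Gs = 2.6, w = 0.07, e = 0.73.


Using S = Gs * w / e
S = 2.6 * 0.07 / 0.73
S = 0.2493


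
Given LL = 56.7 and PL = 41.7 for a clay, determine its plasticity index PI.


Using PI = LL - PL
PI = 56.7 - 41.7
PI = 15.0


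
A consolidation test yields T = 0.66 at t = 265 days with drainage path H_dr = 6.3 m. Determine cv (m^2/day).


Using cv = T * H_dr^2 / t
H_dr^2 = 6.3^2 = 39.69
cv = 0.66 * 39.69 / 265
cv = 0.09885 m^2/day


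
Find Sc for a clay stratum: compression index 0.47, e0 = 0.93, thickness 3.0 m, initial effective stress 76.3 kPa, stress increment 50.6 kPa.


Using Sc = Cc * H / (1 + e0) * log10((sigma0 + delta_sigma) / sigma0)
Stress ratio = (76.3 + 50.6) / 76.3 = 1.66317
log10(1.66317) = 0.220937
Cc * H / (1 + e0) = 0.47 * 3.0 / (1 + 0.93) = 0.73057
Sc = 0.73057 * 0.220937
Sc = 0.1614 m


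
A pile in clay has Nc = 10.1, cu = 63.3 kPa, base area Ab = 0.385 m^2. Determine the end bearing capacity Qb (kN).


Using Qb = Nc * cu * Ab
Qb = 10.1 * 63.3 * 0.385
Qb = 246.14 kN


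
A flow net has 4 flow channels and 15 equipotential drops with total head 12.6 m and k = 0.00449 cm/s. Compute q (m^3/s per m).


Convert k to m/s for unit consistency with H:
k = 0.00449 cm/s = 0.00449 / 100 m/s = 4.49e-05 m/s
Using q = k * H * Nf / Nd
Nf / Nd = 4 / 15 = 0.2667
q = 4.49e-05 * 12.6 * 0.2667
q = 0.0001509 m^3/s per m


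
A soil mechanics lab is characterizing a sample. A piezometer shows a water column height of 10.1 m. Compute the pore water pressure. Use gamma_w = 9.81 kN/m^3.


Using u = gamma_w * h_w
u = 9.81 * 10.1
u = 99.08 kPa


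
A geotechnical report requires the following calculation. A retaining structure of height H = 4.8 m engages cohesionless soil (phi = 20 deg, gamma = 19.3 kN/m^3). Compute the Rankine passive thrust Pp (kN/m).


Compute passive earth pressure coefficient:
Kp = tan^2(45 + phi/2) = tan^2(55.0) = 2.039607
Compute passive force:
Pp = 0.5 * Kp * gamma * H^2
Pp = 0.5 * 2.039607 * 19.3 * 4.8^2
Pp = 453.48 kN/m


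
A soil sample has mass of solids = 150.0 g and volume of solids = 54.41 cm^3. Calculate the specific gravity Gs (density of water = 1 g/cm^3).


Using Gs = m_s / (V_s * rho_w)
Since rho_w = 1 g/cm^3:
Gs = 150.0 / 54.41
Gs = 2.757


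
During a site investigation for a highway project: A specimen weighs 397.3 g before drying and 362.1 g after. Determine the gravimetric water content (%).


Using w = (m_wet - m_dry) / m_dry * 100
m_wet - m_dry = 397.3 - 362.1 = 35.2 g
w = 35.2 / 362.1 * 100
w = 9.72 %


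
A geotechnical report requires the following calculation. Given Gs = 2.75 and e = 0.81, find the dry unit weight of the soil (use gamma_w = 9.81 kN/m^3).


Using gamma_d = Gs * gamma_w / (1 + e)
gamma_d = 2.75 * 9.81 / (1 + 0.81)
gamma_d = 2.75 * 9.81 / 1.81
gamma_d = 14.905 kN/m^3


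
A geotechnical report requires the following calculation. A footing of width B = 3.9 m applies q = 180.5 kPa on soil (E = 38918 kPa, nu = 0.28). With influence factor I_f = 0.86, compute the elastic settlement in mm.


Result: 14.336 mm

Derivation:
Using Se = q * B * (1 - nu^2) * I_f / E
1 - nu^2 = 1 - 0.28^2 = 0.9216
Se = 180.5 * 3.9 * 0.9216 * 0.86 / 38918
Se = 0.014336 m
Convert to mm: Se = 0.014336 * 1000 = 14.336 mm


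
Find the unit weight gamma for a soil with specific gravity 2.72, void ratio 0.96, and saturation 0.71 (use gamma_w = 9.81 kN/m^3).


Using gamma = gamma_w * (Gs + S*e) / (1 + e)
Numerator: Gs + S*e = 2.72 + 0.71*0.96 = 3.4016
Denominator: 1 + e = 1 + 0.96 = 1.96
gamma = 9.81 * 3.4016 / 1.96
gamma = 17.025 kN/m^3


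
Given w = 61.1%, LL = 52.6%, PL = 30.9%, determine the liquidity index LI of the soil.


First compute the plasticity index:
PI = LL - PL = 52.6 - 30.9 = 21.7
Then compute the liquidity index:
LI = (w - PL) / PI
LI = (61.1 - 30.9) / 21.7
LI = 1.392


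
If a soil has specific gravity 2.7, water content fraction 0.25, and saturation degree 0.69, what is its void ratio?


Using the relation e = Gs * w / S
e = 2.7 * 0.25 / 0.69
e = 0.9783


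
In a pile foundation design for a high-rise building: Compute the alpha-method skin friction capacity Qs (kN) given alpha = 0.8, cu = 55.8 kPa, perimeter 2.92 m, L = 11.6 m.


Using Qs = alpha * cu * perimeter * L
Qs = 0.8 * 55.8 * 2.92 * 11.6
Qs = 1512.05 kN


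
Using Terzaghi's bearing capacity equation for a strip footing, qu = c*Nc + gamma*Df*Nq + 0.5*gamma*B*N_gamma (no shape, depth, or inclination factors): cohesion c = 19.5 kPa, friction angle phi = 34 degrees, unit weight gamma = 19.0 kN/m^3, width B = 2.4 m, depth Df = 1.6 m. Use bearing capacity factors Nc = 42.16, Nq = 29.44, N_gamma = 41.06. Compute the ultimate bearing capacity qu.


Compute qu = c*Nc + gamma*Df*Nq + 0.5*gamma*B*N_gamma
Term 1: 19.5 * 42.16 = 822.12
Term 2: 19.0 * 1.6 * 29.44 = 894.976
Term 3: 0.5 * 19.0 * 2.4 * 41.06 = 936.168
qu = 822.12 + 894.976 + 936.168
qu = 2653.26 kPa


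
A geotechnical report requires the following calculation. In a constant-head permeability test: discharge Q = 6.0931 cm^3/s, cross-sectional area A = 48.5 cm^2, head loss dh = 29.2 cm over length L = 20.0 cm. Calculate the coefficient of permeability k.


Result: 0.086049 cm/s

Derivation:
Compute hydraulic gradient:
i = dh / L = 29.2 / 20.0 = 1.46
Then apply Darcy's law:
k = Q / (A * i)
k = 6.0931 / (48.5 * 1.46)
k = 6.0931 / 70.81
k = 0.086049 cm/s


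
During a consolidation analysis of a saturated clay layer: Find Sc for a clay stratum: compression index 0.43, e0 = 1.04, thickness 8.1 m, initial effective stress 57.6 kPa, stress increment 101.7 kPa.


Result: 0.7543 m

Derivation:
Using Sc = Cc * H / (1 + e0) * log10((sigma0 + delta_sigma) / sigma0)
Stress ratio = (57.6 + 101.7) / 57.6 = 2.76562
log10(2.76562) = 0.441793
Cc * H / (1 + e0) = 0.43 * 8.1 / (1 + 1.04) = 1.70735
Sc = 1.70735 * 0.441793
Sc = 0.7543 m


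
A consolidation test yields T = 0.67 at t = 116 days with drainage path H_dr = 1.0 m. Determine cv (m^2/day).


Using cv = T * H_dr^2 / t
H_dr^2 = 1.0^2 = 1.0
cv = 0.67 * 1.0 / 116
cv = 0.00578 m^2/day


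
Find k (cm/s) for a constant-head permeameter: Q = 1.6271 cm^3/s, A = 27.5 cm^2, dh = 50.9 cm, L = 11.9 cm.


Compute hydraulic gradient:
i = dh / L = 50.9 / 11.9 = 4.27731
Then apply Darcy's law:
k = Q / (A * i)
k = 1.6271 / (27.5 * 4.27731)
k = 1.6271 / 117.626
k = 0.013833 cm/s


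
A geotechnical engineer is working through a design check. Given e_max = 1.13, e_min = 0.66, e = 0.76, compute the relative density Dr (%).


Result: 78.72 %

Derivation:
Using Dr = (e_max - e) / (e_max - e_min) * 100
e_max - e = 1.13 - 0.76 = 0.37
e_max - e_min = 1.13 - 0.66 = 0.47
Dr = 0.37 / 0.47 * 100
Dr = 78.72 %


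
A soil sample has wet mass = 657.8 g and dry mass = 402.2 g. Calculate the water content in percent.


Using w = (m_wet - m_dry) / m_dry * 100
m_wet - m_dry = 657.8 - 402.2 = 255.6 g
w = 255.6 / 402.2 * 100
w = 63.55 %


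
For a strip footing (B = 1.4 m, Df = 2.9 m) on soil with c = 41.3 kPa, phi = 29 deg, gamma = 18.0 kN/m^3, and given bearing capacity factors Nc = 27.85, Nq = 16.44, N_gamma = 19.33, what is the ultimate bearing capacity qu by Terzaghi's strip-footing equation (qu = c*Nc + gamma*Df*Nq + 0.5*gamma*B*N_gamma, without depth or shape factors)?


Compute qu = c*Nc + gamma*Df*Nq + 0.5*gamma*B*N_gamma
Term 1: 41.3 * 27.85 = 1150.205
Term 2: 18.0 * 2.9 * 16.44 = 858.168
Term 3: 0.5 * 18.0 * 1.4 * 19.33 = 243.558
qu = 1150.205 + 858.168 + 243.558
qu = 2251.93 kPa


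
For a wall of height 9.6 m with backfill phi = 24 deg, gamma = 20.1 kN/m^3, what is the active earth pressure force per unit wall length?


Compute active earth pressure coefficient:
Ka = tan^2(45 - phi/2) = tan^2(33.0) = 0.42173
Compute active force:
Pa = 0.5 * Ka * gamma * H^2
Pa = 0.5 * 0.42173 * 20.1 * 9.6^2
Pa = 390.61 kN/m


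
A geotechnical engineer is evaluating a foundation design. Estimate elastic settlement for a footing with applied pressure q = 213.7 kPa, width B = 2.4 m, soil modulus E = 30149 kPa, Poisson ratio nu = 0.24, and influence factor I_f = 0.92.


Result: 14.749 mm

Derivation:
Using Se = q * B * (1 - nu^2) * I_f / E
1 - nu^2 = 1 - 0.24^2 = 0.9424
Se = 213.7 * 2.4 * 0.9424 * 0.92 / 30149
Se = 0.014749 m
Convert to mm: Se = 0.014749 * 1000 = 14.749 mm


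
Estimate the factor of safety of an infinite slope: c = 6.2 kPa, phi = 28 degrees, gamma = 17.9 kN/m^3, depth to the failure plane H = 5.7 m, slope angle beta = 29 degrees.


Using Fs = c / (gamma*H*sin(beta)*cos(beta)) + tan(phi)/tan(beta)
Cohesion contribution = 6.2 / (17.9*5.7*sin(29)*cos(29))
Cohesion contribution = 0.143309
Friction contribution = tan(28)/tan(29) = 0.959229
Fs = 0.143309 + 0.959229
Fs = 1.103


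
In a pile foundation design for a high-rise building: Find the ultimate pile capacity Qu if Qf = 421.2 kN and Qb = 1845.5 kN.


Result: 2266.7 kN

Derivation:
Using Qu = Qf + Qb
Qu = 421.2 + 1845.5
Qu = 2266.7 kN


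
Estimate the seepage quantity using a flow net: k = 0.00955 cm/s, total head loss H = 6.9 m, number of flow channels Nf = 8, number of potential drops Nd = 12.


Convert k to m/s for unit consistency with H:
k = 0.00955 cm/s = 0.00955 / 100 m/s = 9.55e-05 m/s
Using q = k * H * Nf / Nd
Nf / Nd = 8 / 12 = 0.6667
q = 9.55e-05 * 6.9 * 0.6667
q = 0.0004393 m^3/s per m


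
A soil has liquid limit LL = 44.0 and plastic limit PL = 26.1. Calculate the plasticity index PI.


Using PI = LL - PL
PI = 44.0 - 26.1
PI = 17.9


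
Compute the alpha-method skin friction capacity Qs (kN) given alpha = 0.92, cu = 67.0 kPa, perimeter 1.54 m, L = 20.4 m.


Using Qs = alpha * cu * perimeter * L
Qs = 0.92 * 67.0 * 1.54 * 20.4
Qs = 1936.48 kN


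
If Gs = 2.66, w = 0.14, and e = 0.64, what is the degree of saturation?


Using S = Gs * w / e
S = 2.66 * 0.14 / 0.64
S = 0.5819


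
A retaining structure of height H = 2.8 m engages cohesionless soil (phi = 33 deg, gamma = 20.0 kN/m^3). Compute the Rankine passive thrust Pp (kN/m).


Compute passive earth pressure coefficient:
Kp = tan^2(45 + phi/2) = tan^2(61.5) = 3.39212
Compute passive force:
Pp = 0.5 * Kp * gamma * H^2
Pp = 0.5 * 3.39212 * 20.0 * 2.8^2
Pp = 265.94 kN/m


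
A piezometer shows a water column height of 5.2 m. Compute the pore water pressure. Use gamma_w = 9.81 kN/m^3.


Using u = gamma_w * h_w
u = 9.81 * 5.2
u = 51.01 kPa


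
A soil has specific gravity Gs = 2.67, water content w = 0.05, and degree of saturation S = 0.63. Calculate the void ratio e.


Using the relation e = Gs * w / S
e = 2.67 * 0.05 / 0.63
e = 0.2119


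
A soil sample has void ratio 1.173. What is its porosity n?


Result: 0.5398

Derivation:
Using the relation n = e / (1 + e)
n = 1.173 / (1 + 1.173)
n = 1.173 / 2.173
n = 0.5398


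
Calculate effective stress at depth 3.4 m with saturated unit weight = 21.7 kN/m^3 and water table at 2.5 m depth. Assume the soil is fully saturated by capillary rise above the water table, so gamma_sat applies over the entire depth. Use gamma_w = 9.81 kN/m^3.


Total stress = gamma_sat * depth
sigma = 21.7 * 3.4 = 73.78 kPa
Pore water pressure u = gamma_w * (depth - d_wt)
u = 9.81 * (3.4 - 2.5) = 8.829 kPa
Effective stress = sigma - u
sigma' = 73.78 - 8.829 = 64.95 kPa


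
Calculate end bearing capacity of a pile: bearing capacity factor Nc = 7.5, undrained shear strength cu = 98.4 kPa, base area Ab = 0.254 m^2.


Using Qb = Nc * cu * Ab
Qb = 7.5 * 98.4 * 0.254
Qb = 187.45 kN


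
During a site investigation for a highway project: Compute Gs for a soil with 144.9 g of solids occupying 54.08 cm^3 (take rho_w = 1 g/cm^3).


Using Gs = m_s / (V_s * rho_w)
Since rho_w = 1 g/cm^3:
Gs = 144.9 / 54.08
Gs = 2.679


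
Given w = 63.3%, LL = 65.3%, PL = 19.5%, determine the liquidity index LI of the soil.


First compute the plasticity index:
PI = LL - PL = 65.3 - 19.5 = 45.8
Then compute the liquidity index:
LI = (w - PL) / PI
LI = (63.3 - 19.5) / 45.8
LI = 0.956


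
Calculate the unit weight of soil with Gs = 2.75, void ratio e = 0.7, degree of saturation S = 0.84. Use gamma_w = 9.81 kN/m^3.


Using gamma = gamma_w * (Gs + S*e) / (1 + e)
Numerator: Gs + S*e = 2.75 + 0.84*0.7 = 3.338
Denominator: 1 + e = 1 + 0.7 = 1.7
gamma = 9.81 * 3.338 / 1.7
gamma = 19.262 kN/m^3


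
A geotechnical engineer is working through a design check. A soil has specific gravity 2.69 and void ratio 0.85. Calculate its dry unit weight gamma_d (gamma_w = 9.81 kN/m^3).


Using gamma_d = Gs * gamma_w / (1 + e)
gamma_d = 2.69 * 9.81 / (1 + 0.85)
gamma_d = 2.69 * 9.81 / 1.85
gamma_d = 14.264 kN/m^3


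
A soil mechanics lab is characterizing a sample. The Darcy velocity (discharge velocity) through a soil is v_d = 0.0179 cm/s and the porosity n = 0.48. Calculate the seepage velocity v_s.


Using v_s = v_d / n
v_s = 0.0179 / 0.48
v_s = 0.03729 cm/s


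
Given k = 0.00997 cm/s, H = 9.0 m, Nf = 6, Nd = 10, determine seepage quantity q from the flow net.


Convert k to m/s for unit consistency with H:
k = 0.00997 cm/s = 0.00997 / 100 m/s = 9.97e-05 m/s
Using q = k * H * Nf / Nd
Nf / Nd = 6 / 10 = 0.6
q = 9.97e-05 * 9.0 * 0.6
q = 0.0005384 m^3/s per m


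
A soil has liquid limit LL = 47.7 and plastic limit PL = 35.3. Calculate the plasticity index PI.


Result: 12.4

Derivation:
Using PI = LL - PL
PI = 47.7 - 35.3
PI = 12.4


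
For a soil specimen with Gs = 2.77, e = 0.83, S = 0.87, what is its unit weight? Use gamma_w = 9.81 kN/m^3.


Using gamma = gamma_w * (Gs + S*e) / (1 + e)
Numerator: Gs + S*e = 2.77 + 0.87*0.83 = 3.4921
Denominator: 1 + e = 1 + 0.83 = 1.83
gamma = 9.81 * 3.4921 / 1.83
gamma = 18.72 kN/m^3


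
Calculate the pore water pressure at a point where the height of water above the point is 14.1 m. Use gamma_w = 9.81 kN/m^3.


Using u = gamma_w * h_w
u = 9.81 * 14.1
u = 138.32 kPa


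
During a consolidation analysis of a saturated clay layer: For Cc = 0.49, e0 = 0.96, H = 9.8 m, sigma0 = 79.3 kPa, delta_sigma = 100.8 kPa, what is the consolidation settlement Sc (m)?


Using Sc = Cc * H / (1 + e0) * log10((sigma0 + delta_sigma) / sigma0)
Stress ratio = (79.3 + 100.8) / 79.3 = 2.27112
log10(2.27112) = 0.356241
Cc * H / (1 + e0) = 0.49 * 9.8 / (1 + 0.96) = 2.45
Sc = 2.45 * 0.356241
Sc = 0.8728 m


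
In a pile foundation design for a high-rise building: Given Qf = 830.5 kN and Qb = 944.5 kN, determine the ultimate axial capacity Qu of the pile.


Using Qu = Qf + Qb
Qu = 830.5 + 944.5
Qu = 1775.0 kN


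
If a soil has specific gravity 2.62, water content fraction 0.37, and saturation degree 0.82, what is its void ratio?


Using the relation e = Gs * w / S
e = 2.62 * 0.37 / 0.82
e = 1.1822


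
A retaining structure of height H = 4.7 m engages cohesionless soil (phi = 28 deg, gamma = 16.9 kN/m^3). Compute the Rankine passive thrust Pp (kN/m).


Result: 517.02 kN/m

Derivation:
Compute passive earth pressure coefficient:
Kp = tan^2(45 + phi/2) = tan^2(59.0) = 2.769826
Compute passive force:
Pp = 0.5 * Kp * gamma * H^2
Pp = 0.5 * 2.769826 * 16.9 * 4.7^2
Pp = 517.02 kN/m


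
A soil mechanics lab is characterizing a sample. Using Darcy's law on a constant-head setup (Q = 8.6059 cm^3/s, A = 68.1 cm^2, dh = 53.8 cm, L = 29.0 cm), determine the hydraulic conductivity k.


Compute hydraulic gradient:
i = dh / L = 53.8 / 29.0 = 1.85517
Then apply Darcy's law:
k = Q / (A * i)
k = 8.6059 / (68.1 * 1.85517)
k = 8.6059 / 126.337
k = 0.068118 cm/s


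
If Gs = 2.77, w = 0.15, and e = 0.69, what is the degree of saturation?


Using S = Gs * w / e
S = 2.77 * 0.15 / 0.69
S = 0.6022


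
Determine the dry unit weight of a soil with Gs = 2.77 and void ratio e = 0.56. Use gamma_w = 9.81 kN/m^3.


Using gamma_d = Gs * gamma_w / (1 + e)
gamma_d = 2.77 * 9.81 / (1 + 0.56)
gamma_d = 2.77 * 9.81 / 1.56
gamma_d = 17.419 kN/m^3


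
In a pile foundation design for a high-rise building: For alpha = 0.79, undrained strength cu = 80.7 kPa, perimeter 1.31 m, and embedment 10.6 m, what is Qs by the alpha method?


Result: 885.27 kN

Derivation:
Using Qs = alpha * cu * perimeter * L
Qs = 0.79 * 80.7 * 1.31 * 10.6
Qs = 885.27 kN


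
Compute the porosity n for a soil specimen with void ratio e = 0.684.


Using the relation n = e / (1 + e)
n = 0.684 / (1 + 0.684)
n = 0.684 / 1.684
n = 0.4062


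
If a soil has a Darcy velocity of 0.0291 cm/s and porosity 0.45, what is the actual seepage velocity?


Result: 0.06467 cm/s

Derivation:
Using v_s = v_d / n
v_s = 0.0291 / 0.45
v_s = 0.06467 cm/s


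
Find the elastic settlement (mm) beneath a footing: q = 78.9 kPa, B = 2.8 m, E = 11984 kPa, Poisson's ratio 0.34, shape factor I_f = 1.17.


Result: 19.075 mm

Derivation:
Using Se = q * B * (1 - nu^2) * I_f / E
1 - nu^2 = 1 - 0.34^2 = 0.8844
Se = 78.9 * 2.8 * 0.8844 * 1.17 / 11984
Se = 0.019075 m
Convert to mm: Se = 0.019075 * 1000 = 19.075 mm


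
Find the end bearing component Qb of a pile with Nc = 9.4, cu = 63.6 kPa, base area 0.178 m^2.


Result: 106.42 kN

Derivation:
Using Qb = Nc * cu * Ab
Qb = 9.4 * 63.6 * 0.178
Qb = 106.42 kN


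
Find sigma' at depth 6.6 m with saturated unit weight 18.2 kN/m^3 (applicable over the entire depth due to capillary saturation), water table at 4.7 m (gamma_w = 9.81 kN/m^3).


Result: 101.48 kPa

Derivation:
Total stress = gamma_sat * depth
sigma = 18.2 * 6.6 = 120.12 kPa
Pore water pressure u = gamma_w * (depth - d_wt)
u = 9.81 * (6.6 - 4.7) = 18.639 kPa
Effective stress = sigma - u
sigma' = 120.12 - 18.639 = 101.48 kPa


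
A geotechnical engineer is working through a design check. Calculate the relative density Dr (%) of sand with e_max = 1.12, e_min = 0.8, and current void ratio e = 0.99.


Using Dr = (e_max - e) / (e_max - e_min) * 100
e_max - e = 1.12 - 0.99 = 0.13
e_max - e_min = 1.12 - 0.8 = 0.32
Dr = 0.13 / 0.32 * 100
Dr = 40.63 %


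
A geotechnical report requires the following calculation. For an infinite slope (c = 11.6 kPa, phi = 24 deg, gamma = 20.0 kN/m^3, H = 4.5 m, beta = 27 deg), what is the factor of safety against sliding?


Using Fs = c / (gamma*H*sin(beta)*cos(beta)) + tan(phi)/tan(beta)
Cohesion contribution = 11.6 / (20.0*4.5*sin(27)*cos(27))
Cohesion contribution = 0.318631
Friction contribution = tan(24)/tan(27) = 0.87381
Fs = 0.318631 + 0.87381
Fs = 1.192
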